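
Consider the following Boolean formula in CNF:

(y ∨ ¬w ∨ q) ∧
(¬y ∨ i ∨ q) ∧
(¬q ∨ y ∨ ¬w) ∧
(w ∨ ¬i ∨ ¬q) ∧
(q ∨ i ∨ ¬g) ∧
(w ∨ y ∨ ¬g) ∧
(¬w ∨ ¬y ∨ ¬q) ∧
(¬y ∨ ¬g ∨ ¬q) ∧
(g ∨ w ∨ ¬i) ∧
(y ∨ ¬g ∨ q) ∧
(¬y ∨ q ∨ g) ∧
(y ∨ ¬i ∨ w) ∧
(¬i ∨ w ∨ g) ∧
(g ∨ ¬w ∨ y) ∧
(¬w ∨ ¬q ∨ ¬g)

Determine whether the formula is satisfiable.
Yes

Yes, the formula is satisfiable.

One satisfying assignment is: g=False, y=False, w=False, q=False, i=False

Verification: With this assignment, all 15 clauses evaluate to true.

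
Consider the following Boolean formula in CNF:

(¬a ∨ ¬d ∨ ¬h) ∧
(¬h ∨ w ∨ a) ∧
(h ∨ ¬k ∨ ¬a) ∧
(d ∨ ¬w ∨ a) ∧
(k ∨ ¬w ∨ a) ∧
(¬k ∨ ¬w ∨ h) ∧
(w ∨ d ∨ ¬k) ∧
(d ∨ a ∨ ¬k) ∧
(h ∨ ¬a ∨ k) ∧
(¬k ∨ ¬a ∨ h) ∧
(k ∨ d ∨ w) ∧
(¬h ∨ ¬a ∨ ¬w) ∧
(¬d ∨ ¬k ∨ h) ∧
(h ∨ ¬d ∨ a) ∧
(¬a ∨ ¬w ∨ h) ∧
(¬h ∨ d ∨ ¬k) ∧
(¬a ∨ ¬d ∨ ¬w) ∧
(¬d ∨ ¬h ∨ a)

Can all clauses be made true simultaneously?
No

No, the formula is not satisfiable.

No assignment of truth values to the variables can make all 18 clauses true simultaneously.

The formula is UNSAT (unsatisfiable).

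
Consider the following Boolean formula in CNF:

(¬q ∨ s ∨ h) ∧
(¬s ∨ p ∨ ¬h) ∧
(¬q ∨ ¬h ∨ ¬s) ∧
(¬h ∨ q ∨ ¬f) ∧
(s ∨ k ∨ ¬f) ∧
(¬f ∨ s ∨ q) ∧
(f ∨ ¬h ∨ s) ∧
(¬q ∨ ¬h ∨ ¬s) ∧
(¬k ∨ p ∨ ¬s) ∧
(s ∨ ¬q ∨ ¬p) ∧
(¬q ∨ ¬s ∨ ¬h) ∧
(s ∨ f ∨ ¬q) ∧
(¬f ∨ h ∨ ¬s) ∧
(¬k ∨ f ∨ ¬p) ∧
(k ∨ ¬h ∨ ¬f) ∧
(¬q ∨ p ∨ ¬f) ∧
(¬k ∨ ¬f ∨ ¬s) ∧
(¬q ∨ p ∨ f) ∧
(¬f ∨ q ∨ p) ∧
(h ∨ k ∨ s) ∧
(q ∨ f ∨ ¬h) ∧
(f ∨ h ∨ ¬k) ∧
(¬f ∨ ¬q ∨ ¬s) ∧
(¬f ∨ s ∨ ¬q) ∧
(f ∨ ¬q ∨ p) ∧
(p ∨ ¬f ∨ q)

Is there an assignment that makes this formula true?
Yes

Yes, the formula is satisfiable.

One satisfying assignment is: q=False, s=True, p=False, k=False, f=False, h=False

Verification: With this assignment, all 26 clauses evaluate to true.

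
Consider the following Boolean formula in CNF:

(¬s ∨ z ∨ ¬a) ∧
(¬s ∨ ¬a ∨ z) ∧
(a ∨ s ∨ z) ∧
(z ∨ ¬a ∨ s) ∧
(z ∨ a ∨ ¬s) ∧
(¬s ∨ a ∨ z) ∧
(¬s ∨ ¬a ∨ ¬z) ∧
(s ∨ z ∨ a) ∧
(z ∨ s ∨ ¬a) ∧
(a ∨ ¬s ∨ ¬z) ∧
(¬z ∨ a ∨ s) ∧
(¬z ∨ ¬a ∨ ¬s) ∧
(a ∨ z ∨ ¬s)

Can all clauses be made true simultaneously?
Yes

Yes, the formula is satisfiable.

One satisfying assignment is: a=True, z=True, s=False

Verification: With this assignment, all 13 clauses evaluate to true.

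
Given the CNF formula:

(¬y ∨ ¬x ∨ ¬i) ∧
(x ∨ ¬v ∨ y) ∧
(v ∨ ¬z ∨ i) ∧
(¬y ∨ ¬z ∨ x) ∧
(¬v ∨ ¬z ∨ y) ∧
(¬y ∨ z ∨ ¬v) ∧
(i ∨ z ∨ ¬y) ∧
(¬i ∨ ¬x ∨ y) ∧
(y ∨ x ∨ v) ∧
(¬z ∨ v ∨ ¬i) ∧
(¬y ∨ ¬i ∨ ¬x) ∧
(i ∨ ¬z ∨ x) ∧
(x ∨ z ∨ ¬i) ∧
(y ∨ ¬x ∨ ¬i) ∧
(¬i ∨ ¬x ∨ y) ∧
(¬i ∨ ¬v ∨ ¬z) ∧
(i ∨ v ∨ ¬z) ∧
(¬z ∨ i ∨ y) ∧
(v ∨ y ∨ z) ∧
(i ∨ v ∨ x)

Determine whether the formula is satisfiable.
Yes

Yes, the formula is satisfiable.

One satisfying assignment is: z=True, y=True, i=False, v=True, x=True

Verification: With this assignment, all 20 clauses evaluate to true.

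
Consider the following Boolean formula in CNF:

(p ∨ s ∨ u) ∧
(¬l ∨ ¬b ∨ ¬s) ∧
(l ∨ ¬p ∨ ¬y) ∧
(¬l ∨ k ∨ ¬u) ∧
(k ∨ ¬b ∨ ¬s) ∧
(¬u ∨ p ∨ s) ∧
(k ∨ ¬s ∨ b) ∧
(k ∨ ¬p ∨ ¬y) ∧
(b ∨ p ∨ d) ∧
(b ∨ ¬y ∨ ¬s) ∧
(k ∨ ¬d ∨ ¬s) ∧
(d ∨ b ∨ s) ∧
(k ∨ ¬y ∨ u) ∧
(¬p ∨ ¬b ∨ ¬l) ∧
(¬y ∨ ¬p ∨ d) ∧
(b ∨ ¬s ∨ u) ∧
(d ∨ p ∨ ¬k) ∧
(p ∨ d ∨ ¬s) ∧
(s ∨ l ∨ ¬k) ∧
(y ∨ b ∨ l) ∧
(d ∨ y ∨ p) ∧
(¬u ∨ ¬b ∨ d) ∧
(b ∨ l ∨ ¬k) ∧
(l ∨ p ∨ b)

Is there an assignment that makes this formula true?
Yes

Yes, the formula is satisfiable.

One satisfying assignment is: d=False, s=False, y=False, l=False, p=True, u=False, k=False, b=True

Verification: With this assignment, all 24 clauses evaluate to true.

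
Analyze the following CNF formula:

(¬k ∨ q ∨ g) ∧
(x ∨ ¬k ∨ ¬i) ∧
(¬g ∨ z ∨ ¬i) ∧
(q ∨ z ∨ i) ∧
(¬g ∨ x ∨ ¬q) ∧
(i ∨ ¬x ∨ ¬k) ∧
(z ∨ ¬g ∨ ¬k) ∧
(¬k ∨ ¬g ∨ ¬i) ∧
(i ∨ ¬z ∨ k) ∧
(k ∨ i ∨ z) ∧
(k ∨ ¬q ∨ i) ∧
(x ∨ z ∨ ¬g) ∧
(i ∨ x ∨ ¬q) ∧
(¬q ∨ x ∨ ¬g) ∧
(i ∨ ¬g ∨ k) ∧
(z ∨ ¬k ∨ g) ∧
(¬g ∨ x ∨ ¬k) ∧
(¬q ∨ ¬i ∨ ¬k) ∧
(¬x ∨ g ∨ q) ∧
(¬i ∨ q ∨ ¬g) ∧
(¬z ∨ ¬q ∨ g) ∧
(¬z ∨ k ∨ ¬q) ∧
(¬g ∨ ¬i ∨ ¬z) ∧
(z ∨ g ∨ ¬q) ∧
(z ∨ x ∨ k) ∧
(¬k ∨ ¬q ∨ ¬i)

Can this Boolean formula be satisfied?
Yes

Yes, the formula is satisfiable.

One satisfying assignment is: i=True, g=False, x=False, z=True, q=False, k=False

Verification: With this assignment, all 26 clauses evaluate to true.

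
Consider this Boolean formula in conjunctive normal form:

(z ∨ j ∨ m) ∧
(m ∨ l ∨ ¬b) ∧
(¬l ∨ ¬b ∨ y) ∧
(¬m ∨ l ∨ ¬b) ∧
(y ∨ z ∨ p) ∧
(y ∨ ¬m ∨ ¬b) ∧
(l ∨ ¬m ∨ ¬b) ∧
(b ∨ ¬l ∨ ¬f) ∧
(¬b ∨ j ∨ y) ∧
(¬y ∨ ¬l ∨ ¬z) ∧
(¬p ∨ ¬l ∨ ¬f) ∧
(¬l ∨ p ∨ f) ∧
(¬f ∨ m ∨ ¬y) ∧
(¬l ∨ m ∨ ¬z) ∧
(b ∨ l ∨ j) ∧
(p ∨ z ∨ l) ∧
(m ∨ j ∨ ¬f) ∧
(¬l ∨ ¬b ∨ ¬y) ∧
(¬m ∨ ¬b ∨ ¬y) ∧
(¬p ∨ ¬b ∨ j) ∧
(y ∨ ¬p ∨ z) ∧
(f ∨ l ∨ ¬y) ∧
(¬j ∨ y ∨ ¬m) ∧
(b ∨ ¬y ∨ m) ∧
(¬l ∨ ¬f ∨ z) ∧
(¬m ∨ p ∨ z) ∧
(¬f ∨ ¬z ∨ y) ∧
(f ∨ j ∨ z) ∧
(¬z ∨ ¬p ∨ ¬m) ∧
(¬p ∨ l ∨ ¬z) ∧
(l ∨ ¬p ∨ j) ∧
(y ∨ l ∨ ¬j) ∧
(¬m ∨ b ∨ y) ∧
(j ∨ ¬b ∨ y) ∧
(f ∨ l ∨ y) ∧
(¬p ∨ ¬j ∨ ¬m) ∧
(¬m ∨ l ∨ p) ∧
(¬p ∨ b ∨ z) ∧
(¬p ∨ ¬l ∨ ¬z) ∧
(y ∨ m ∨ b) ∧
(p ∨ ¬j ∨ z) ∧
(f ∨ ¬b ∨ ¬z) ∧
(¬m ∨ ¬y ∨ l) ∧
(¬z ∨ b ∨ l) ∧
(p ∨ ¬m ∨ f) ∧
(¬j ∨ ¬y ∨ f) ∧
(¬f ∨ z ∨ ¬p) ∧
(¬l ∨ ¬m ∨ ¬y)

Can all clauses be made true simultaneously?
No

No, the formula is not satisfiable.

No assignment of truth values to the variables can make all 48 clauses true simultaneously.

The formula is UNSAT (unsatisfiable).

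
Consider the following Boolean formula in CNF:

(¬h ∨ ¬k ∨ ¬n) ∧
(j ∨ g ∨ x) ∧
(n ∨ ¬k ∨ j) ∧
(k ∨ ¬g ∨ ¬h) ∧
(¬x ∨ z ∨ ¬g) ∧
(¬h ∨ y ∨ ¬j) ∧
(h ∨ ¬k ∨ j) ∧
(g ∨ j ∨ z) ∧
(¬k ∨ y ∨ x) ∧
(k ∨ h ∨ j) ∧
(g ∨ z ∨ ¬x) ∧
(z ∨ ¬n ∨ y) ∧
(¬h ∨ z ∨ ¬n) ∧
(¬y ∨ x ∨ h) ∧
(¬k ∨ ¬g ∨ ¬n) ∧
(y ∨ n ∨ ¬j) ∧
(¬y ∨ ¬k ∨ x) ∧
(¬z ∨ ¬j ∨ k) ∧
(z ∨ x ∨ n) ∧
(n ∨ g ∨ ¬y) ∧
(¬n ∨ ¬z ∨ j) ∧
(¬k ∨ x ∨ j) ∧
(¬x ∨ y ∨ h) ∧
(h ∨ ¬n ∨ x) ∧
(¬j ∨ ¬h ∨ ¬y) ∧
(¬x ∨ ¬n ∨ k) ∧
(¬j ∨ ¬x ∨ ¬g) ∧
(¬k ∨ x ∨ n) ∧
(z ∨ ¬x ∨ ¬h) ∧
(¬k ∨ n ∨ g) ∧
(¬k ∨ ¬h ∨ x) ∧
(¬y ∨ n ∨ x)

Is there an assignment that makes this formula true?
Yes

Yes, the formula is satisfiable.

One satisfying assignment is: h=True, k=False, y=False, g=False, z=True, j=False, x=True, n=False

Verification: With this assignment, all 32 clauses evaluate to true.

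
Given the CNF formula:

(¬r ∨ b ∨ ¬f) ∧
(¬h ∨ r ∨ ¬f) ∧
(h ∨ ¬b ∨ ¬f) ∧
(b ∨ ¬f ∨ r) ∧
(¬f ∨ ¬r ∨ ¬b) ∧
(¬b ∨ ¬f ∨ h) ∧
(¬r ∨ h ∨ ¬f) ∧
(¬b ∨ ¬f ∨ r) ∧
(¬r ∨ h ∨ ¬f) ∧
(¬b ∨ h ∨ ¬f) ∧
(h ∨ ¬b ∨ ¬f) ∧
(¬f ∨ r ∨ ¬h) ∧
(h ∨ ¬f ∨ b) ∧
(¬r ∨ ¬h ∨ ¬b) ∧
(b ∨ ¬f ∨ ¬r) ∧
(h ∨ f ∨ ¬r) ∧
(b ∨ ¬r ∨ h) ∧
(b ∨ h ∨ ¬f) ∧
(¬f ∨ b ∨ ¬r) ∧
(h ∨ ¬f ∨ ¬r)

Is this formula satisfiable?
Yes

Yes, the formula is satisfiable.

One satisfying assignment is: b=False, f=False, h=False, r=False

Verification: With this assignment, all 20 clauses evaluate to true.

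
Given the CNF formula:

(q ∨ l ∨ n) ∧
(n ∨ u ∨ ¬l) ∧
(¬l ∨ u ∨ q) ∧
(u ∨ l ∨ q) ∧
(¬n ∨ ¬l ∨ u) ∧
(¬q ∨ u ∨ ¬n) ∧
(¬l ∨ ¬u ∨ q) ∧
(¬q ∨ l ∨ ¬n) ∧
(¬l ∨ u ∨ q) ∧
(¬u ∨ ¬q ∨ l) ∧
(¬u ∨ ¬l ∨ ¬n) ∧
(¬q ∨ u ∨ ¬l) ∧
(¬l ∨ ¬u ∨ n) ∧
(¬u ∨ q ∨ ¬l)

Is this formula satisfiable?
Yes

Yes, the formula is satisfiable.

One satisfying assignment is: q=True, l=False, n=False, u=False

Verification: With this assignment, all 14 clauses evaluate to true.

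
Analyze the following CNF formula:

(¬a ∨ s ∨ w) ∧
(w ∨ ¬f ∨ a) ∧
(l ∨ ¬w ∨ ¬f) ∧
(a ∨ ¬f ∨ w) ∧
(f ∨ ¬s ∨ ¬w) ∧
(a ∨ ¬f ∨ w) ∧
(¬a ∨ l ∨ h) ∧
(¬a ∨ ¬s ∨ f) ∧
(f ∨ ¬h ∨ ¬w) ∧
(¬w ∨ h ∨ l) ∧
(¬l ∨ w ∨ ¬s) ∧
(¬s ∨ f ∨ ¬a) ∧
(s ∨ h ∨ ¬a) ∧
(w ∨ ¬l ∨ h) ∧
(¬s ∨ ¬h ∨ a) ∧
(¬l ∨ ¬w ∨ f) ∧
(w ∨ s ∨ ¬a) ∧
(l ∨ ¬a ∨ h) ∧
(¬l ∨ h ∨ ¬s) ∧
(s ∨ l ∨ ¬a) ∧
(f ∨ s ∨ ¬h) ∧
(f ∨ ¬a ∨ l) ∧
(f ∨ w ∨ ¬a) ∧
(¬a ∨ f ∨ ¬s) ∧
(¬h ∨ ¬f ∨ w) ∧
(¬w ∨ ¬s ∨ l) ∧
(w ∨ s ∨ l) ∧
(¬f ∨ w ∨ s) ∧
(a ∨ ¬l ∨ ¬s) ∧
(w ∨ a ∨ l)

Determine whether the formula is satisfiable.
Yes

Yes, the formula is satisfiable.

One satisfying assignment is: s=False, w=True, l=True, h=False, a=False, f=True

Verification: With this assignment, all 30 clauses evaluate to true.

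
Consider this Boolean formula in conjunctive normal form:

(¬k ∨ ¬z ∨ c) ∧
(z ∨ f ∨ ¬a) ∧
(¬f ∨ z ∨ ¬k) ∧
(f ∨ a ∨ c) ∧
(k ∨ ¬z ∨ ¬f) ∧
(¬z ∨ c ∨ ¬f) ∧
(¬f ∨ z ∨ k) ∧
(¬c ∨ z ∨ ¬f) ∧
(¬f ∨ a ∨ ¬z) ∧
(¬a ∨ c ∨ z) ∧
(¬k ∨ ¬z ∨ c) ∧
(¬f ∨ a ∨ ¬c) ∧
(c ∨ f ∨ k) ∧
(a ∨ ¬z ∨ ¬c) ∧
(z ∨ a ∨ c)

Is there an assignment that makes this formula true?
Yes

Yes, the formula is satisfiable.

One satisfying assignment is: z=True, f=True, a=True, c=True, k=True

Verification: With this assignment, all 15 clauses evaluate to true.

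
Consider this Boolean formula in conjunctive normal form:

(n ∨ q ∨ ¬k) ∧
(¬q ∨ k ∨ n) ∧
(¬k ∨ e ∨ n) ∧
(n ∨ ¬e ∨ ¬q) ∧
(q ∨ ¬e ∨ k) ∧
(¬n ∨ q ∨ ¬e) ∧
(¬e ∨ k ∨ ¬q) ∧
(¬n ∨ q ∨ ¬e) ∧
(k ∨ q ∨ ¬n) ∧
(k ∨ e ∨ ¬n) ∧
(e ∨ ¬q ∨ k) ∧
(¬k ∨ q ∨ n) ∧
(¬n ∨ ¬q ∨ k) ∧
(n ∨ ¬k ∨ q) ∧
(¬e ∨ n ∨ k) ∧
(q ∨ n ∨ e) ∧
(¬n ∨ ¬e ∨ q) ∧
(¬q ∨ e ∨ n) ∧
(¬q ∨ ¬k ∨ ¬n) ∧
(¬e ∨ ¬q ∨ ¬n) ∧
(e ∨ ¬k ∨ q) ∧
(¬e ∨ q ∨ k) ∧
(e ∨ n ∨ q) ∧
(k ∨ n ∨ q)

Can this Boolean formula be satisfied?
No

No, the formula is not satisfiable.

No assignment of truth values to the variables can make all 24 clauses true simultaneously.

The formula is UNSAT (unsatisfiable).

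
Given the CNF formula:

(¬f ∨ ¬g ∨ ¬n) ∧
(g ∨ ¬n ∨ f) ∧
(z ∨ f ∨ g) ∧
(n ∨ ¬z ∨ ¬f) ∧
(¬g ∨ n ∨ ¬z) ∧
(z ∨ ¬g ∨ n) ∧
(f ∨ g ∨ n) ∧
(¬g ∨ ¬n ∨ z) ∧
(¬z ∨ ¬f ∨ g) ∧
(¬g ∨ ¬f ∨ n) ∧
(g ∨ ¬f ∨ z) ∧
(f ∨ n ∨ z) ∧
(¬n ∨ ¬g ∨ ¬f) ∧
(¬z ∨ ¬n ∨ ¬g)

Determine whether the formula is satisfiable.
No

No, the formula is not satisfiable.

No assignment of truth values to the variables can make all 14 clauses true simultaneously.

The formula is UNSAT (unsatisfiable).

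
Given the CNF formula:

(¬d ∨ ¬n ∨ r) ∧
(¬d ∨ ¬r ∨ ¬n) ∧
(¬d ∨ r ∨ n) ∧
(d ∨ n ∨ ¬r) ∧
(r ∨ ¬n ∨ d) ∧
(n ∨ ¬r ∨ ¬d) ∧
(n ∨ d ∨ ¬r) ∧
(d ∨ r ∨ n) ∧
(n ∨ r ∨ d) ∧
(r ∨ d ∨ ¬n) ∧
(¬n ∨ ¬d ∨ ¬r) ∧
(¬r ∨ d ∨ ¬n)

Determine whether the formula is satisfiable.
No

No, the formula is not satisfiable.

No assignment of truth values to the variables can make all 12 clauses true simultaneously.

The formula is UNSAT (unsatisfiable).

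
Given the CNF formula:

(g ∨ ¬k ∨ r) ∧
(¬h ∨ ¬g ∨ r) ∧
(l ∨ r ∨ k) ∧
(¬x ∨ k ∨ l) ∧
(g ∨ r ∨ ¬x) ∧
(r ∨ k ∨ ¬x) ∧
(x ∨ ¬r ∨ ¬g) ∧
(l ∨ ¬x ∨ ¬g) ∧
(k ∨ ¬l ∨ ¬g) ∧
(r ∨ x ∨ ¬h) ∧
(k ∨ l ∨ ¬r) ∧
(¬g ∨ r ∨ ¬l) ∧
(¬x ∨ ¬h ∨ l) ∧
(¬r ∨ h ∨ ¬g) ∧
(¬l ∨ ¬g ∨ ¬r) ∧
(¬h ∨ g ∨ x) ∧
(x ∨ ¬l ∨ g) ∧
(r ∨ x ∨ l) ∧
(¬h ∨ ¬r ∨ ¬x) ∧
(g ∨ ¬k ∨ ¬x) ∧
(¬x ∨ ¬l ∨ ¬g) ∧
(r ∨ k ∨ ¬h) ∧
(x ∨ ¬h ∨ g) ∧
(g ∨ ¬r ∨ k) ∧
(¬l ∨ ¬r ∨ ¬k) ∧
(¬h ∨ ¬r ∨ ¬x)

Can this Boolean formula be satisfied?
Yes

Yes, the formula is satisfiable.

One satisfying assignment is: g=False, x=False, l=False, h=False, k=True, r=True

Verification: With this assignment, all 26 clauses evaluate to true.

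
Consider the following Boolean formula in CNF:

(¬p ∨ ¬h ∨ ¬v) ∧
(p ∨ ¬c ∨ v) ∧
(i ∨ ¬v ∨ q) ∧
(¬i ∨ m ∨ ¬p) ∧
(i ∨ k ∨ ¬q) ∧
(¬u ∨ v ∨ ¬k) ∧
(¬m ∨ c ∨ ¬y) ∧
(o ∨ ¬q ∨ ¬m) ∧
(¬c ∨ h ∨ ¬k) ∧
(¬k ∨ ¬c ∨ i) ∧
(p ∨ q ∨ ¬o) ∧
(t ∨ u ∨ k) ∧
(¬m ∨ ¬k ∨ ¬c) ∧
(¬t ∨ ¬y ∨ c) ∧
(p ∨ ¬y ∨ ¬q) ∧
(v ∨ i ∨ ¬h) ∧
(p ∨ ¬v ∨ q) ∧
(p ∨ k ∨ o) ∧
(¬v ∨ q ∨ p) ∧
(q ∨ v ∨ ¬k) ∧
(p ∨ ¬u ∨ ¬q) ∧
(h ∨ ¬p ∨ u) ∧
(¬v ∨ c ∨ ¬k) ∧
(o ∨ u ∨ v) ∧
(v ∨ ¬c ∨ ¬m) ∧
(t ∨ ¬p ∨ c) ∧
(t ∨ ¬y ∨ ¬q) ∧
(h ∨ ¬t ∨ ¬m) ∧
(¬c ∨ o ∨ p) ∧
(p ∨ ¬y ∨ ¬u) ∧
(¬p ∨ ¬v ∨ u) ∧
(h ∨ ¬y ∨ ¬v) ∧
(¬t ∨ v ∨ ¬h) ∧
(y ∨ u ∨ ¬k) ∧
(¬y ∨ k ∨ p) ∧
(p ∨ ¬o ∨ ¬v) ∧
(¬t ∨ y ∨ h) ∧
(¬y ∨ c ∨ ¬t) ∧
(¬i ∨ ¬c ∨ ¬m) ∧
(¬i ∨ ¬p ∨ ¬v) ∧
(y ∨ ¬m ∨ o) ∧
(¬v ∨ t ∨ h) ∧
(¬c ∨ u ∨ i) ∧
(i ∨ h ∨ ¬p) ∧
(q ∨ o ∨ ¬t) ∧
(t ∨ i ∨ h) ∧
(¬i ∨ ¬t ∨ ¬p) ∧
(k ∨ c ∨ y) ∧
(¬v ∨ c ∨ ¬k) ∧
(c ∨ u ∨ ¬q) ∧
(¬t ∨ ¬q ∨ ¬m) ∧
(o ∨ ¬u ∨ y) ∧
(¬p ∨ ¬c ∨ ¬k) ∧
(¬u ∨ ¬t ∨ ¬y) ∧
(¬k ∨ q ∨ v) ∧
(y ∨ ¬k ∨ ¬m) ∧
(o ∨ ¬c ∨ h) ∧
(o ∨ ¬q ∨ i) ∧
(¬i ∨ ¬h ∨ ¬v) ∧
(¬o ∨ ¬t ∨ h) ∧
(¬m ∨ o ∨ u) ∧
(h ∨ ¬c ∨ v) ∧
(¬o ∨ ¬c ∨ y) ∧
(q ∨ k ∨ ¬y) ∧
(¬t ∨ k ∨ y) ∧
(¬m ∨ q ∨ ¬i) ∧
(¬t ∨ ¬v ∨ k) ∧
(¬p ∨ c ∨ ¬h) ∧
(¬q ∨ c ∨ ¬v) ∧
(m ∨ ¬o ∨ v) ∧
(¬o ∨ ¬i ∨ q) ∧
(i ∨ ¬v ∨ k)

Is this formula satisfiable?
No

No, the formula is not satisfiable.

No assignment of truth values to the variables can make all 72 clauses true simultaneously.

The formula is UNSAT (unsatisfiable).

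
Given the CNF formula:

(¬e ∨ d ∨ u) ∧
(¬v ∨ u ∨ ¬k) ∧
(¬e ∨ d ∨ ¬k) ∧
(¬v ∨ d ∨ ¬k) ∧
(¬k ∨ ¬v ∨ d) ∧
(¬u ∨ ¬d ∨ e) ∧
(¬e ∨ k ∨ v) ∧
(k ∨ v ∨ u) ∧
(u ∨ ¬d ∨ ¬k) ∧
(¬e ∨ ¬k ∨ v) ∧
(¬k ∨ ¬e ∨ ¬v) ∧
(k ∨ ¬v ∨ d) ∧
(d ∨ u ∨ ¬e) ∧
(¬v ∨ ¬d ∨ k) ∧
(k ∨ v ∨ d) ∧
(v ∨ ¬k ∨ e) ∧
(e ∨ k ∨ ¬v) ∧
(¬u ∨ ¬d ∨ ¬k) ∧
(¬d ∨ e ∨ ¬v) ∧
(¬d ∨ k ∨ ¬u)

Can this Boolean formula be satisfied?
No

No, the formula is not satisfiable.

No assignment of truth values to the variables can make all 20 clauses true simultaneously.

The formula is UNSAT (unsatisfiable).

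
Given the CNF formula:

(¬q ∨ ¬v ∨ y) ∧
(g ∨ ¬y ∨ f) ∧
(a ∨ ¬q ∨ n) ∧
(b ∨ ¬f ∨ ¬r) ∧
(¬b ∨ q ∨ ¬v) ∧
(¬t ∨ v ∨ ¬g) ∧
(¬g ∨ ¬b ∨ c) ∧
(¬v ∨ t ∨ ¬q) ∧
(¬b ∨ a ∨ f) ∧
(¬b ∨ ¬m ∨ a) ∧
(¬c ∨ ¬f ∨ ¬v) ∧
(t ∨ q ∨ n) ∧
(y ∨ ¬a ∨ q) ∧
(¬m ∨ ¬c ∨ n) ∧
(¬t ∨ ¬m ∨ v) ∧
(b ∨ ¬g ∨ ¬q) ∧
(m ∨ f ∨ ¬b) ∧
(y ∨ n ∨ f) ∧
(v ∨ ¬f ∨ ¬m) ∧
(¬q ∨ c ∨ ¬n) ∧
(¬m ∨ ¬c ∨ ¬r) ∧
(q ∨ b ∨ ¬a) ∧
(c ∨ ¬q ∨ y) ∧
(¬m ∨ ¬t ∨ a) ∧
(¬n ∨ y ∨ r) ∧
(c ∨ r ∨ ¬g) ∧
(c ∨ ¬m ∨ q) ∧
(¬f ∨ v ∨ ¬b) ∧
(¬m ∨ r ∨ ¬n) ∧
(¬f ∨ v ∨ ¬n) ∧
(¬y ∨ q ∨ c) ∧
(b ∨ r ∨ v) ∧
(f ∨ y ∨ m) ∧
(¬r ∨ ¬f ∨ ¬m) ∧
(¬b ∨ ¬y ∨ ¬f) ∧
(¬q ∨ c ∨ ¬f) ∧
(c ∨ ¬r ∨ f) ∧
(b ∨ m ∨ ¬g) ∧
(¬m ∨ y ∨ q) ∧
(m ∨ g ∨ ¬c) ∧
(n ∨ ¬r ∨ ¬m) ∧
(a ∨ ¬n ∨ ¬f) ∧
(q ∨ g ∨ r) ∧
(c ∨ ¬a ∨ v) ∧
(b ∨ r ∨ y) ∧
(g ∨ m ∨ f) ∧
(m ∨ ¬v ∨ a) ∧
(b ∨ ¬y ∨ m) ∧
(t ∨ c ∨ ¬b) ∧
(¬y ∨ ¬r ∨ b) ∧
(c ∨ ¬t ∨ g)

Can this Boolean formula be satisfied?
No

No, the formula is not satisfiable.

No assignment of truth values to the variables can make all 51 clauses true simultaneously.

The formula is UNSAT (unsatisfiable).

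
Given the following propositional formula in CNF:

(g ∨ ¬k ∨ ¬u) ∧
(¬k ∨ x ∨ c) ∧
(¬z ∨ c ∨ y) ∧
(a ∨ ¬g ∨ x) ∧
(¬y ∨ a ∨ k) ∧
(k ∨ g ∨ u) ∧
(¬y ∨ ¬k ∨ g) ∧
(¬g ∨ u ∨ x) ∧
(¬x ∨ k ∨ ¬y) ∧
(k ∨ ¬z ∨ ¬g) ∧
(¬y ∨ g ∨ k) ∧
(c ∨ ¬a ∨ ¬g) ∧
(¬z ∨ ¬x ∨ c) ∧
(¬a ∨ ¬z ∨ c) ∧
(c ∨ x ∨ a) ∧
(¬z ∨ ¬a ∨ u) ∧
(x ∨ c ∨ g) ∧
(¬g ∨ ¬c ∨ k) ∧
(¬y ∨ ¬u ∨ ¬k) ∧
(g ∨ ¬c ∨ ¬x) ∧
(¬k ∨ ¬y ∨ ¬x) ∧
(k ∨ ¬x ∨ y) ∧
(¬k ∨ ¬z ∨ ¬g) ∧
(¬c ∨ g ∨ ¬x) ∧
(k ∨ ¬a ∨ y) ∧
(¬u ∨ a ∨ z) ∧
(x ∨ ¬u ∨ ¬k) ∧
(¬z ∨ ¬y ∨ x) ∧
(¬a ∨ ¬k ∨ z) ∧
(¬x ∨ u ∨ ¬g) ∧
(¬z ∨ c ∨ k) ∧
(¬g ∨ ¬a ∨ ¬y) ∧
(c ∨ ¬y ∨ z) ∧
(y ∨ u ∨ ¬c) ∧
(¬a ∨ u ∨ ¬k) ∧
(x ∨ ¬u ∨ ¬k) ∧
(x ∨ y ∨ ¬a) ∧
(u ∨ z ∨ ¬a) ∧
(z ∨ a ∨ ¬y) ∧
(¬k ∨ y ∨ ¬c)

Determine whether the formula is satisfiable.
Yes

Yes, the formula is satisfiable.

One satisfying assignment is: y=False, x=True, c=False, z=False, k=True, a=False, g=False, u=False

Verification: With this assignment, all 40 clauses evaluate to true.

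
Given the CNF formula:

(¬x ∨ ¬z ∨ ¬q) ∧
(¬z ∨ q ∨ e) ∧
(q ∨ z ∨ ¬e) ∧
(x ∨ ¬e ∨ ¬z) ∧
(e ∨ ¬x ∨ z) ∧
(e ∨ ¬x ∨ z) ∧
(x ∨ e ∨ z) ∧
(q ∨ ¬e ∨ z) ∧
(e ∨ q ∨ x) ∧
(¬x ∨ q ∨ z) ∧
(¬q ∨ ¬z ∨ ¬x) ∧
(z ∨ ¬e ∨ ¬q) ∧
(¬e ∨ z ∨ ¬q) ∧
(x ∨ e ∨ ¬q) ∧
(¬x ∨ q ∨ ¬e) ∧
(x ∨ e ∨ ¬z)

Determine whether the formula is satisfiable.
No

No, the formula is not satisfiable.

No assignment of truth values to the variables can make all 16 clauses true simultaneously.

The formula is UNSAT (unsatisfiable).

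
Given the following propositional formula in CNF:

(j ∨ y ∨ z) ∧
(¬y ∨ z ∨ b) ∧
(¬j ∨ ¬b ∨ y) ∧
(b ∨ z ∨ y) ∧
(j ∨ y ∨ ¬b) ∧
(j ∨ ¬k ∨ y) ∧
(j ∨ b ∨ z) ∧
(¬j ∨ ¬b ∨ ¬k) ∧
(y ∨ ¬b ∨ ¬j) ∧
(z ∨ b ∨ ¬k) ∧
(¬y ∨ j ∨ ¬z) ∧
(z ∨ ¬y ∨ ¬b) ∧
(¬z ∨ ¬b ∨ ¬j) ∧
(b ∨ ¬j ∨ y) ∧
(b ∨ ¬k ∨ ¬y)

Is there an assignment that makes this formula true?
Yes

Yes, the formula is satisfiable.

One satisfying assignment is: k=False, b=False, y=True, z=True, j=True

Verification: With this assignment, all 15 clauses evaluate to true.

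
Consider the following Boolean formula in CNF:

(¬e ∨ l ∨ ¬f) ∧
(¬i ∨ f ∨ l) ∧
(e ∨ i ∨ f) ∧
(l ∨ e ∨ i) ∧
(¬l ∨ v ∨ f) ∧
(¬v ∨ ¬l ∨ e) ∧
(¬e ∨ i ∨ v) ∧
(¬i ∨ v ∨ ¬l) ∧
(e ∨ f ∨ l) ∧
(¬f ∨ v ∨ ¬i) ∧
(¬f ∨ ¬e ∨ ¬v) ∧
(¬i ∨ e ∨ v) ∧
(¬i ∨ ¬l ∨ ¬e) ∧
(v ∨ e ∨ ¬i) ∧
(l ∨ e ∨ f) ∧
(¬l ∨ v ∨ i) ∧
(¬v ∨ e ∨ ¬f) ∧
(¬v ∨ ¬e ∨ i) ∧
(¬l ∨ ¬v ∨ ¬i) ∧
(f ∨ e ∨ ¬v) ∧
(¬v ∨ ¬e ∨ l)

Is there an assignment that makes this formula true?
No

No, the formula is not satisfiable.

No assignment of truth values to the variables can make all 21 clauses true simultaneously.

The formula is UNSAT (unsatisfiable).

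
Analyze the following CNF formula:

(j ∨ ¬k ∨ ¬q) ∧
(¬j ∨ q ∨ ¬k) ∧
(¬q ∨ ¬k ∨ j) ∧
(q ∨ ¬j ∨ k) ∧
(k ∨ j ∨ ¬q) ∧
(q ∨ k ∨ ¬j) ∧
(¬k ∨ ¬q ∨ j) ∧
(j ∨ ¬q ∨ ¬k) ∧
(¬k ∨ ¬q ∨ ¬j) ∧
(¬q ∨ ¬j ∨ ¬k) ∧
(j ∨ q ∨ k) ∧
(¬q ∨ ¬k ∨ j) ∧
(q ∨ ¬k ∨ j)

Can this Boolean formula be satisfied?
Yes

Yes, the formula is satisfiable.

One satisfying assignment is: j=True, k=False, q=True

Verification: With this assignment, all 13 clauses evaluate to true.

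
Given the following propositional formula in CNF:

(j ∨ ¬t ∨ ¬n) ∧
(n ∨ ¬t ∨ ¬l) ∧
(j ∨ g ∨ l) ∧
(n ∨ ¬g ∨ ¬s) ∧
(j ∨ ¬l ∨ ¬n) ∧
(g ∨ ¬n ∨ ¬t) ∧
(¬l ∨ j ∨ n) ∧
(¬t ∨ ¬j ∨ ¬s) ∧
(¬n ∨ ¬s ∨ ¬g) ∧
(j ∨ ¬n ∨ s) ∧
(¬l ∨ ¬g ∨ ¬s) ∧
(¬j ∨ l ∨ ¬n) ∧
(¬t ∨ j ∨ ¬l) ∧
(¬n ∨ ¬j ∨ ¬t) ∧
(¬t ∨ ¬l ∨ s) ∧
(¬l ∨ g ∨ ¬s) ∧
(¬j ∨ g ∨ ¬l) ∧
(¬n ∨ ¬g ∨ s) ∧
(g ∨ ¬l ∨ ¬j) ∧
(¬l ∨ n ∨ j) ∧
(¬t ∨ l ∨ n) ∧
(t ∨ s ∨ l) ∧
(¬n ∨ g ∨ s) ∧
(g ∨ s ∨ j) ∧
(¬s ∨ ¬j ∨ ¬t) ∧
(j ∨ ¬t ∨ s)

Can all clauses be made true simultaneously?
Yes

Yes, the formula is satisfiable.

One satisfying assignment is: g=False, s=True, n=False, t=False, j=True, l=False

Verification: With this assignment, all 26 clauses evaluate to true.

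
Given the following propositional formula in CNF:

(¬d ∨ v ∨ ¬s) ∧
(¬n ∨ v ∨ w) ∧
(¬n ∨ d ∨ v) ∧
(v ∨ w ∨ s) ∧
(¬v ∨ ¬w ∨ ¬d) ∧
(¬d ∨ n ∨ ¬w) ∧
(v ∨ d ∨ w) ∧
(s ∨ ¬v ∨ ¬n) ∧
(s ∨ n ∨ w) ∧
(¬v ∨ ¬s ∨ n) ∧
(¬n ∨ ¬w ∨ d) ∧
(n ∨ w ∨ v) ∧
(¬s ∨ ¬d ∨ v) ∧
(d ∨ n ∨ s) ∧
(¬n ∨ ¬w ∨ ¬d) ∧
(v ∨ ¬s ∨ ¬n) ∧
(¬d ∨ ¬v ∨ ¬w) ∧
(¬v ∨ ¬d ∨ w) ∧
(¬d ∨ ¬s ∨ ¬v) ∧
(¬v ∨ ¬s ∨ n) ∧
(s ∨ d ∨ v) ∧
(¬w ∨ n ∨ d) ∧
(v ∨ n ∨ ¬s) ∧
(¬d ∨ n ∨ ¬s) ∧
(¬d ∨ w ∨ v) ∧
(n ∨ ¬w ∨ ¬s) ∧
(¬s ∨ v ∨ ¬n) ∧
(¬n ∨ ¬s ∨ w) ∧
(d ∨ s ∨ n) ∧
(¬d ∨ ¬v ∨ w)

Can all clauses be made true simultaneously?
No

No, the formula is not satisfiable.

No assignment of truth values to the variables can make all 30 clauses true simultaneously.

The formula is UNSAT (unsatisfiable).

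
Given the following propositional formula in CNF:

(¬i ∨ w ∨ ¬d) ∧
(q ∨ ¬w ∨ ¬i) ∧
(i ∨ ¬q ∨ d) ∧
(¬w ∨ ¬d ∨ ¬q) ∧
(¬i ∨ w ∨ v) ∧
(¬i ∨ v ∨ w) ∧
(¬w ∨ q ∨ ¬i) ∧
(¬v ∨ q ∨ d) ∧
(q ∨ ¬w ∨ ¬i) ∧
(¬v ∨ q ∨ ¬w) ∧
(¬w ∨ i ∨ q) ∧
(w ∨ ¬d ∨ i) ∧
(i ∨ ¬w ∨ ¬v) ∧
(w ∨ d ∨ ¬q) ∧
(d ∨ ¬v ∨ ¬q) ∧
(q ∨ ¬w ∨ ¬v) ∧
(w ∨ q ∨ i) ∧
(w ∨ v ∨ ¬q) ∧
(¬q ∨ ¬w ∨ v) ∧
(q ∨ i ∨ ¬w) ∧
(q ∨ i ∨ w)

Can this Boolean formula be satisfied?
No

No, the formula is not satisfiable.

No assignment of truth values to the variables can make all 21 clauses true simultaneously.

The formula is UNSAT (unsatisfiable).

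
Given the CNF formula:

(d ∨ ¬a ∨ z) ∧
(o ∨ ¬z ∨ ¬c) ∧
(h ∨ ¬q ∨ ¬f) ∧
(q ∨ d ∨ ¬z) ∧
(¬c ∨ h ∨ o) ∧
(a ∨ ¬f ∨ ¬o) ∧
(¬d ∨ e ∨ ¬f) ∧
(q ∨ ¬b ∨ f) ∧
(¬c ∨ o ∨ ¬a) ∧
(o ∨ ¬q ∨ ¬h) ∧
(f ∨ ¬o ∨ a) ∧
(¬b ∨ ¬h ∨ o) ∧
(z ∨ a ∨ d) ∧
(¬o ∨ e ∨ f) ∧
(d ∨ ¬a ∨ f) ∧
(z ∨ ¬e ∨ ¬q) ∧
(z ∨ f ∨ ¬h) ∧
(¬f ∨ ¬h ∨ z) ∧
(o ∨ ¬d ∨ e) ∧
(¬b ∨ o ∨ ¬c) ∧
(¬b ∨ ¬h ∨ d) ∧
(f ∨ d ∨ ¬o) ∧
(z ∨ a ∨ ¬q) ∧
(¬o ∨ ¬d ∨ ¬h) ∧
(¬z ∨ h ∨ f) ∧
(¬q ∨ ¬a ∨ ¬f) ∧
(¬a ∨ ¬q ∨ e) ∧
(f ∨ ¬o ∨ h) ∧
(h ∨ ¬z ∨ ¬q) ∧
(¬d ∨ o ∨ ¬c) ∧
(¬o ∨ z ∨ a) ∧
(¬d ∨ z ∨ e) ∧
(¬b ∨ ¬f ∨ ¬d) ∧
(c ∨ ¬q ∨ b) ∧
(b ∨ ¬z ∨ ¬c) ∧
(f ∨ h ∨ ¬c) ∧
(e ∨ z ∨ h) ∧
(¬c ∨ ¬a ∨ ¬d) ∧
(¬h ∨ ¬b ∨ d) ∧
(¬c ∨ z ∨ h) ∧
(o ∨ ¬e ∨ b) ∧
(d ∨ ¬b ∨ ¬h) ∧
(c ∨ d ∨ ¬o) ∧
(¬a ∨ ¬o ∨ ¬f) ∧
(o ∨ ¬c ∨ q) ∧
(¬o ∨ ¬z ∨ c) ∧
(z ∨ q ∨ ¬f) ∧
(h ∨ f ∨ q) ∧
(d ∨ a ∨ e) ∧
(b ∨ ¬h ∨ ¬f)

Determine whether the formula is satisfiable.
No

No, the formula is not satisfiable.

No assignment of truth values to the variables can make all 50 clauses true simultaneously.

The formula is UNSAT (unsatisfiable).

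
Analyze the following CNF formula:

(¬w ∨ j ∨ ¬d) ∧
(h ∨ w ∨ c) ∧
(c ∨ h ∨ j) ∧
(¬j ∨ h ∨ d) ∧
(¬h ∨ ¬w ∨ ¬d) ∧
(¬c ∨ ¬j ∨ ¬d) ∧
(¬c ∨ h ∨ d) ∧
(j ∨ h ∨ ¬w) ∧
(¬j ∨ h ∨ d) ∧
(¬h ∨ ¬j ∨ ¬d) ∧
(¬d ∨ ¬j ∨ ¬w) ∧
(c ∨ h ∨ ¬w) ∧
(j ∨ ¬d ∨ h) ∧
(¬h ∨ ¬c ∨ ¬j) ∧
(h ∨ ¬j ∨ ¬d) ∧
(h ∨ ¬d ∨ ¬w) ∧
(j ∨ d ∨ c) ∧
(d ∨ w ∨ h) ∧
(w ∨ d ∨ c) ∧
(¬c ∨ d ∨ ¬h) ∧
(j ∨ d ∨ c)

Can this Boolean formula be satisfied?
Yes

Yes, the formula is satisfiable.

One satisfying assignment is: d=True, w=False, c=False, j=False, h=True

Verification: With this assignment, all 21 clauses evaluate to true.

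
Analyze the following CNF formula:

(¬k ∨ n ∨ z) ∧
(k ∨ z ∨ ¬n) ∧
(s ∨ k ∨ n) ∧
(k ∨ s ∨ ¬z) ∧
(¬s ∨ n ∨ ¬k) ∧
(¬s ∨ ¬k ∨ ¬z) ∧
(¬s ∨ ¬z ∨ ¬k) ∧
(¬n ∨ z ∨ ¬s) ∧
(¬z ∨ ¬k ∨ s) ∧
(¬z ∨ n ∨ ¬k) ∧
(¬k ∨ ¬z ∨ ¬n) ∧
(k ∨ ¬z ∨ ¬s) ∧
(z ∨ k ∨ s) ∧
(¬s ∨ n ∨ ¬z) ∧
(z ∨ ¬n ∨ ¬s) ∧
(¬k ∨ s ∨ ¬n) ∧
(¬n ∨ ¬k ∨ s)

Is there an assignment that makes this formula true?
Yes

Yes, the formula is satisfiable.

One satisfying assignment is: k=False, z=False, s=True, n=False

Verification: With this assignment, all 17 clauses evaluate to true.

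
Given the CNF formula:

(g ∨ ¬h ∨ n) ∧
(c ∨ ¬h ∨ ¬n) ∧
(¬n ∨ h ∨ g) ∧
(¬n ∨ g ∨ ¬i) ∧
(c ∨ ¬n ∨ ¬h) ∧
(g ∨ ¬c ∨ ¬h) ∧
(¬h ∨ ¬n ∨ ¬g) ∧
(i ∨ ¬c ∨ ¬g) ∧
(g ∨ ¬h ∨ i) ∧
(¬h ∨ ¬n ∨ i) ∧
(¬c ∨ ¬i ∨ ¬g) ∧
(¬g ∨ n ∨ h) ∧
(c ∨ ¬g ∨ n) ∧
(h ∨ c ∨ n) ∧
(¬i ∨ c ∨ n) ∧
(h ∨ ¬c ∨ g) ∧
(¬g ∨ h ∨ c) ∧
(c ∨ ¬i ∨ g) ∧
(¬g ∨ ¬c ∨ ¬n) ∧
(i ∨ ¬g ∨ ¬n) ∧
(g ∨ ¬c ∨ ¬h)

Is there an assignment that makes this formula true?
No

No, the formula is not satisfiable.

No assignment of truth values to the variables can make all 21 clauses true simultaneously.

The formula is UNSAT (unsatisfiable).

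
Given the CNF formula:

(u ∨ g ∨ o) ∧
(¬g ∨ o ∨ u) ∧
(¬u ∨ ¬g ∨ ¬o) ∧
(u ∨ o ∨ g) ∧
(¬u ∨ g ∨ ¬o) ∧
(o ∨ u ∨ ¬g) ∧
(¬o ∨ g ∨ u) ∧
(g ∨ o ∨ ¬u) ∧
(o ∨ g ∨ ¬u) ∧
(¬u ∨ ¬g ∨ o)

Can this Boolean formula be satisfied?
Yes

Yes, the formula is satisfiable.

One satisfying assignment is: o=True, u=False, g=True

Verification: With this assignment, all 10 clauses evaluate to true.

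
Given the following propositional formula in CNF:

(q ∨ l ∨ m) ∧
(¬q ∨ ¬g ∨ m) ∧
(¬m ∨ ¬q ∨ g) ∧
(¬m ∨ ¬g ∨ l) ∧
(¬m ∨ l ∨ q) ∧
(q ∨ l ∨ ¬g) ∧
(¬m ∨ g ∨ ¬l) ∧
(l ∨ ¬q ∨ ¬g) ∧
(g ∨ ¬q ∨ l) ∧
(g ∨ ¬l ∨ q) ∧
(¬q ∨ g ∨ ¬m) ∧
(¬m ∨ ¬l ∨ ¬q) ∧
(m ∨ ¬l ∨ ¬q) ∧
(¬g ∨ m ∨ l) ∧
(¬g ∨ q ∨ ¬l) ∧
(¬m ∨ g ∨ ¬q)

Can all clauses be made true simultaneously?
No

No, the formula is not satisfiable.

No assignment of truth values to the variables can make all 16 clauses true simultaneously.

The formula is UNSAT (unsatisfiable).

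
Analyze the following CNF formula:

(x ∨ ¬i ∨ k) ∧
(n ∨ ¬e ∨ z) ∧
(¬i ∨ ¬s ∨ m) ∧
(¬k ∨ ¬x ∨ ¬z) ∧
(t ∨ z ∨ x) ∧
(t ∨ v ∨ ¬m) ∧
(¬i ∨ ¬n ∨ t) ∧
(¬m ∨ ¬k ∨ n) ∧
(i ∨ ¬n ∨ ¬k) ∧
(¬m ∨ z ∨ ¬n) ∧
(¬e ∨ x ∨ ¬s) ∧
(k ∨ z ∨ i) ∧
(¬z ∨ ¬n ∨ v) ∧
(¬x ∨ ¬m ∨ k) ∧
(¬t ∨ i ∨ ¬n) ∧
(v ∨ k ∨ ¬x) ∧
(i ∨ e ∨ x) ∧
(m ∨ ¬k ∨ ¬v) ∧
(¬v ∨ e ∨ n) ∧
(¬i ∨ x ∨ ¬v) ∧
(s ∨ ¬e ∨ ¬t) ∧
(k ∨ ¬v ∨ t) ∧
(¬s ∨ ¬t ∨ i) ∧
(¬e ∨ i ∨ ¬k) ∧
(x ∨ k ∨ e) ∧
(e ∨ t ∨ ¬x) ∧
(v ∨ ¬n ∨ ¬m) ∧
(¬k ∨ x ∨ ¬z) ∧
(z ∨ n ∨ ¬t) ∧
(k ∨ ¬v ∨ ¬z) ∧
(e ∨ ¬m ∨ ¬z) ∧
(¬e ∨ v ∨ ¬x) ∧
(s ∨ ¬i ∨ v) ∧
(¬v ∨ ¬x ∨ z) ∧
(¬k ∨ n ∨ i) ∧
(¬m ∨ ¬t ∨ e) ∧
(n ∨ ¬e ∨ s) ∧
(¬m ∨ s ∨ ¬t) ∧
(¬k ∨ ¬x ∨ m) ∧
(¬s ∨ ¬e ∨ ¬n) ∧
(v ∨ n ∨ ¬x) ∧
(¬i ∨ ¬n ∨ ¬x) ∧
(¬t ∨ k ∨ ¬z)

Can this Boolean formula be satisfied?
No

No, the formula is not satisfiable.

No assignment of truth values to the variables can make all 43 clauses true simultaneously.

The formula is UNSAT (unsatisfiable).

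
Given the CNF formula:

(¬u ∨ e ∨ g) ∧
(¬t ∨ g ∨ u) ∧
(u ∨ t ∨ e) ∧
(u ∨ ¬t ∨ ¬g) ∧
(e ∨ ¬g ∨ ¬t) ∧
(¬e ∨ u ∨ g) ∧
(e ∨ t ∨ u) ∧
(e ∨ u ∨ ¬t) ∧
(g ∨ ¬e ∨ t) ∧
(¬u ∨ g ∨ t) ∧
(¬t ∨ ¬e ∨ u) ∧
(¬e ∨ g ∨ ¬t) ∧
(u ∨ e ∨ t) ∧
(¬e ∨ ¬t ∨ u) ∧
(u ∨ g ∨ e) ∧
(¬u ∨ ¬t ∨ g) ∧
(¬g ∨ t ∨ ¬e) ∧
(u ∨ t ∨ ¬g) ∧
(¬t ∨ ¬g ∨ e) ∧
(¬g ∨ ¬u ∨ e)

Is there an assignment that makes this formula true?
Yes

Yes, the formula is satisfiable.

One satisfying assignment is: t=True, g=True, e=True, u=True

Verification: With this assignment, all 20 clauses evaluate to true.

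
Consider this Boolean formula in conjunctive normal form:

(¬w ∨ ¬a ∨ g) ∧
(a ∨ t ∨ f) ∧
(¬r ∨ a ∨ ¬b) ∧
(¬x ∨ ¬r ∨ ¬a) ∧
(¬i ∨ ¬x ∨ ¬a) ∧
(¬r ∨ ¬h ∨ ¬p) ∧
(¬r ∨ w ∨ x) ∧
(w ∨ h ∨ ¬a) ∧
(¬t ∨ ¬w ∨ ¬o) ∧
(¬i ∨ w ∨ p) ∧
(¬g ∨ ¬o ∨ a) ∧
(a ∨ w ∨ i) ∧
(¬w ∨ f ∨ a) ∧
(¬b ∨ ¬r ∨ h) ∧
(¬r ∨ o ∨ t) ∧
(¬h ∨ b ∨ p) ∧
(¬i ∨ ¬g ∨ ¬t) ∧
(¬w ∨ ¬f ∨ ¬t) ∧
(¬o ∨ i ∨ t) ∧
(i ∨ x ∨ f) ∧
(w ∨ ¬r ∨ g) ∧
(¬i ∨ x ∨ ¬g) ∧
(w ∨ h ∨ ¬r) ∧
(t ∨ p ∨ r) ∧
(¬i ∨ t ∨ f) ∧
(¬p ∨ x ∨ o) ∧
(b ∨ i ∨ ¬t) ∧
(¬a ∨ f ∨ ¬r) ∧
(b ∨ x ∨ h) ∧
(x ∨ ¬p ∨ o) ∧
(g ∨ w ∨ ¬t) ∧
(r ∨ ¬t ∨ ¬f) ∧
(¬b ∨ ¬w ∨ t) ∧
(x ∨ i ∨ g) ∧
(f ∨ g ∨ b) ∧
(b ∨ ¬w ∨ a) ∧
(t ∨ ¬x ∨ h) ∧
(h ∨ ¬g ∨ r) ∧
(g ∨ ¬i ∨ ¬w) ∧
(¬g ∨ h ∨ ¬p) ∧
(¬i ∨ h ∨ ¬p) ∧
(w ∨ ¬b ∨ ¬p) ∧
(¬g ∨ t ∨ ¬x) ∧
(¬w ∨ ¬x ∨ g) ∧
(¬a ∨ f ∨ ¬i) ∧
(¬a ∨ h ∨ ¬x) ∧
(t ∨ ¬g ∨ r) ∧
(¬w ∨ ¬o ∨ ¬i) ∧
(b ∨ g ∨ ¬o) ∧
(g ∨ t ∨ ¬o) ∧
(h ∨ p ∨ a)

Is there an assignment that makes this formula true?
Yes

Yes, the formula is satisfiable.

One satisfying assignment is: h=True, a=True, i=False, f=False, t=True, x=True, r=False, o=False, b=True, g=True, p=False, w=False

Verification: With this assignment, all 51 clauses evaluate to true.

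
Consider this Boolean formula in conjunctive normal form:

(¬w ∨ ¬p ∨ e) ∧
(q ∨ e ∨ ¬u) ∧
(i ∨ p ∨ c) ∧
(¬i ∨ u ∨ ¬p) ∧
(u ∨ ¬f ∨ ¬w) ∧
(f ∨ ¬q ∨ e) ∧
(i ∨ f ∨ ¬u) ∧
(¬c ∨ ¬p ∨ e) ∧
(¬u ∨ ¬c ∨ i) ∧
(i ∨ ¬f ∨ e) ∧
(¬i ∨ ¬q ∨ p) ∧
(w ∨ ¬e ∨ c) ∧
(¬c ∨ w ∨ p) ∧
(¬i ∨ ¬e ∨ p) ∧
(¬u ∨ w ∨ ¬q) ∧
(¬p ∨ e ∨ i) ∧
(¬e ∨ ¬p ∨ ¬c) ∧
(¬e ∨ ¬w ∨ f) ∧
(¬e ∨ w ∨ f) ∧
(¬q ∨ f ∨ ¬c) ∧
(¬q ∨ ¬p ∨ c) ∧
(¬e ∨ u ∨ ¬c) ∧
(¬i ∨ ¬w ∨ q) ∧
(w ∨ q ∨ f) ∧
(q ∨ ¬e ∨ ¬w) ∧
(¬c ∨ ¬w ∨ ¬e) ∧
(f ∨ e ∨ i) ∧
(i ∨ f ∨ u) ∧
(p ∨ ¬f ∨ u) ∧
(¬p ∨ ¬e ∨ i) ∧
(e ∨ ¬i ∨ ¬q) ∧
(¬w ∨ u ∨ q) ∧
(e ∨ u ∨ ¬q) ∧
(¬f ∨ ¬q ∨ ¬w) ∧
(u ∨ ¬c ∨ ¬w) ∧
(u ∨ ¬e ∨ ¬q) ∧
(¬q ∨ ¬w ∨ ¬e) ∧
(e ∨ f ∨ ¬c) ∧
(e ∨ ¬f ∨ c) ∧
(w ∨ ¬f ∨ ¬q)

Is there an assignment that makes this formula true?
No

No, the formula is not satisfiable.

No assignment of truth values to the variables can make all 40 clauses true simultaneously.

The formula is UNSAT (unsatisfiable).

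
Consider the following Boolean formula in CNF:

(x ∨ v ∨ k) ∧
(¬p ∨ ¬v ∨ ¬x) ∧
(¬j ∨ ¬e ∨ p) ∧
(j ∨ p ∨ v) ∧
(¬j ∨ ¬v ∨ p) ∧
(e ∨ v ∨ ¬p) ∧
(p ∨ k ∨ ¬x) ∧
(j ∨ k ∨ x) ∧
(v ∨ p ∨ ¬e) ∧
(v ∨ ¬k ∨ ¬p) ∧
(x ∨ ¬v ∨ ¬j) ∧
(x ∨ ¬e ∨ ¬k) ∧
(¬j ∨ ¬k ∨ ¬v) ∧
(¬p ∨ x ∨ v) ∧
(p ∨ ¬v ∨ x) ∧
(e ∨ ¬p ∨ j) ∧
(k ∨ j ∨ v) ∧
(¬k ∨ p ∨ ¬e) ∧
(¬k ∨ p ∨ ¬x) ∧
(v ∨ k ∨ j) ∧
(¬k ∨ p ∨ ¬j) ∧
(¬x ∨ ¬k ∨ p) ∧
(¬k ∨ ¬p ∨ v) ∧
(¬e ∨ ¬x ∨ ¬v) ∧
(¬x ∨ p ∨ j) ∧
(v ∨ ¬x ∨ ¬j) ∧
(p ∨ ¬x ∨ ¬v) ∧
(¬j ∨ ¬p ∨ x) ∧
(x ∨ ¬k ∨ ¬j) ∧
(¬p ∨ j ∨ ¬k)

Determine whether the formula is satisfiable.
No

No, the formula is not satisfiable.

No assignment of truth values to the variables can make all 30 clauses true simultaneously.

The formula is UNSAT (unsatisfiable).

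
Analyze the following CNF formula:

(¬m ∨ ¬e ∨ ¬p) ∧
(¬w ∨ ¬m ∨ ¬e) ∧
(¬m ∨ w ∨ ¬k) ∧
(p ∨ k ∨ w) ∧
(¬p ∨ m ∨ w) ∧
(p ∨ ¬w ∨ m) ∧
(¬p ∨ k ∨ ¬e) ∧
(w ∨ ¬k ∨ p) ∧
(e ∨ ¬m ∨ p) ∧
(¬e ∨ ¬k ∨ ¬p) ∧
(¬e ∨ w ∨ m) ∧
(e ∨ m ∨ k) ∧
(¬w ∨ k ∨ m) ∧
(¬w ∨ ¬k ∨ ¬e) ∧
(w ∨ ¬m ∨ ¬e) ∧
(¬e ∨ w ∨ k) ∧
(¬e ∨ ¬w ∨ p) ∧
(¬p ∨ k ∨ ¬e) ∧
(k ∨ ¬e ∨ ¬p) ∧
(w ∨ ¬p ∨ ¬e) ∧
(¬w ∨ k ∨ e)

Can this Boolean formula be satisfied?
Yes

Yes, the formula is satisfiable.

One satisfying assignment is: m=False, p=True, w=True, k=True, e=False

Verification: With this assignment, all 21 clauses evaluate to true.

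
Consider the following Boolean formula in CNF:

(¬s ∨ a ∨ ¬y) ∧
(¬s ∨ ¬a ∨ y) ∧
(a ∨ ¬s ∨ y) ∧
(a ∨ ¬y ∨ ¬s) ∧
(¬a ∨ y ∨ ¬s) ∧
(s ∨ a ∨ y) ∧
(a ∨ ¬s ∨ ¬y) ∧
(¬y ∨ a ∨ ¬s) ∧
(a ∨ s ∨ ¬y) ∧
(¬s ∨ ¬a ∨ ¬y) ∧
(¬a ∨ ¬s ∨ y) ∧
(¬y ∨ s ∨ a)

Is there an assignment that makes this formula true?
Yes

Yes, the formula is satisfiable.

One satisfying assignment is: a=True, y=False, s=False

Verification: With this assignment, all 12 clauses evaluate to true.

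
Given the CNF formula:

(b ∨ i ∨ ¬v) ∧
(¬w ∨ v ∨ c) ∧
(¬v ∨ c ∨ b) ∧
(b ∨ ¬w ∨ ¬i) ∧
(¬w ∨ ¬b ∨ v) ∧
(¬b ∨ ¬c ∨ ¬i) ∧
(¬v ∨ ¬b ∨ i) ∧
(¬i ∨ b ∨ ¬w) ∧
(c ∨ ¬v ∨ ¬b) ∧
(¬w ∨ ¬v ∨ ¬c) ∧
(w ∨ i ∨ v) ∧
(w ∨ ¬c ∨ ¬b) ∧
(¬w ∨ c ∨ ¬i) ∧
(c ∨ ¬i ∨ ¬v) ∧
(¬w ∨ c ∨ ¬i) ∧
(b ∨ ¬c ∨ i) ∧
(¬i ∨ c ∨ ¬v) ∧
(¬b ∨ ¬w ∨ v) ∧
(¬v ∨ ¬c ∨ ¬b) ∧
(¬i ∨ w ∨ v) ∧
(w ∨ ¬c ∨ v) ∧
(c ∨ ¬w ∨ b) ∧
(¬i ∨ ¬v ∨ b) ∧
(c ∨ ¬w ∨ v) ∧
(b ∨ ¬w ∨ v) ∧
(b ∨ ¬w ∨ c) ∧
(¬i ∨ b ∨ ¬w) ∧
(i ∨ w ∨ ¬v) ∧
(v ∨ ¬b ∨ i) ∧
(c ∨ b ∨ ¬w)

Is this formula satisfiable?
No

No, the formula is not satisfiable.

No assignment of truth values to the variables can make all 30 clauses true simultaneously.

The formula is UNSAT (unsatisfiable).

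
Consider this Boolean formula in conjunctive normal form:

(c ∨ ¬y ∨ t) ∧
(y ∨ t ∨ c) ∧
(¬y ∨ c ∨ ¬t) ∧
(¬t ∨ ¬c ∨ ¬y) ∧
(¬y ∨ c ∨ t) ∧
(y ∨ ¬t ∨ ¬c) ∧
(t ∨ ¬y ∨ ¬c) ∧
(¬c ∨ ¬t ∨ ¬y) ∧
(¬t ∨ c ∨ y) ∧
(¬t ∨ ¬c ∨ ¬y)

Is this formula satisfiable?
Yes

Yes, the formula is satisfiable.

One satisfying assignment is: t=False, y=False, c=True

Verification: With this assignment, all 10 clauses evaluate to true.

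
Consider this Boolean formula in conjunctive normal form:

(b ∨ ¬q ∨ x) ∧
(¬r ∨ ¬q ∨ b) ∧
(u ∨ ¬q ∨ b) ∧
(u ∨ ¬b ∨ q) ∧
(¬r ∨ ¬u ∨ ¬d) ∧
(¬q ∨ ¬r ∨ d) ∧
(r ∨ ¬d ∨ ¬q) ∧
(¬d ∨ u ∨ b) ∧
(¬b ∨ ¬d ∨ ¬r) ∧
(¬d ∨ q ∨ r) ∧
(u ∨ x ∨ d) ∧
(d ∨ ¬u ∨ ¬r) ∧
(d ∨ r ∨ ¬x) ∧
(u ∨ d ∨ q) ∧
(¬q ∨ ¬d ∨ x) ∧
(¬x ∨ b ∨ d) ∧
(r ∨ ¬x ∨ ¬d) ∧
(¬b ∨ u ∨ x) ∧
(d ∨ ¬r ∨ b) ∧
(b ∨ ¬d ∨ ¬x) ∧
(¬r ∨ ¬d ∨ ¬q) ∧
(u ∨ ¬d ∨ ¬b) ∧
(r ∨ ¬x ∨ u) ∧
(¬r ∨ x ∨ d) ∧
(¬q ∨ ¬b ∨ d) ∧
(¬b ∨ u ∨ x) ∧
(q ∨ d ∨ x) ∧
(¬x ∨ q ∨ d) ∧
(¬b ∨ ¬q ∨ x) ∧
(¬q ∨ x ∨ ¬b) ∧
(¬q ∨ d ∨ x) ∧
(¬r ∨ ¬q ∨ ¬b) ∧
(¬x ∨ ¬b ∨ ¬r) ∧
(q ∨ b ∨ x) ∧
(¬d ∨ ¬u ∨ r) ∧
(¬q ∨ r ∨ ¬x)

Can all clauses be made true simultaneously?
No

No, the formula is not satisfiable.

No assignment of truth values to the variables can make all 36 clauses true simultaneously.

The formula is UNSAT (unsatisfiable).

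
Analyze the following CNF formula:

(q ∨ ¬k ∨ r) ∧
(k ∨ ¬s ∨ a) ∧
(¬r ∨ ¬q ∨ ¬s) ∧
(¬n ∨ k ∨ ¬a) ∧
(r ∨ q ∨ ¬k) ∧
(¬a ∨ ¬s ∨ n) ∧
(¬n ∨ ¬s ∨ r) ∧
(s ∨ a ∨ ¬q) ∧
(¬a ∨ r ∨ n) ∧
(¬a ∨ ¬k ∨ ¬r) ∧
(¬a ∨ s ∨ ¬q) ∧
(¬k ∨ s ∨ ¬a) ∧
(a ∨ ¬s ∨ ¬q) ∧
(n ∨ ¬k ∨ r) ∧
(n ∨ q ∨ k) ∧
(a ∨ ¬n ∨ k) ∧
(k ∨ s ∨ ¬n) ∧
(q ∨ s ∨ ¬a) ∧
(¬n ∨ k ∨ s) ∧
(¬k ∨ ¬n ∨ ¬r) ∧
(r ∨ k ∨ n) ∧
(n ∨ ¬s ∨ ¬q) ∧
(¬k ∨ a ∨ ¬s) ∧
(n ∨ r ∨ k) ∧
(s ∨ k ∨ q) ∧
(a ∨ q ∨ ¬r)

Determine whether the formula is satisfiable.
No

No, the formula is not satisfiable.

No assignment of truth values to the variables can make all 26 clauses true simultaneously.

The formula is UNSAT (unsatisfiable).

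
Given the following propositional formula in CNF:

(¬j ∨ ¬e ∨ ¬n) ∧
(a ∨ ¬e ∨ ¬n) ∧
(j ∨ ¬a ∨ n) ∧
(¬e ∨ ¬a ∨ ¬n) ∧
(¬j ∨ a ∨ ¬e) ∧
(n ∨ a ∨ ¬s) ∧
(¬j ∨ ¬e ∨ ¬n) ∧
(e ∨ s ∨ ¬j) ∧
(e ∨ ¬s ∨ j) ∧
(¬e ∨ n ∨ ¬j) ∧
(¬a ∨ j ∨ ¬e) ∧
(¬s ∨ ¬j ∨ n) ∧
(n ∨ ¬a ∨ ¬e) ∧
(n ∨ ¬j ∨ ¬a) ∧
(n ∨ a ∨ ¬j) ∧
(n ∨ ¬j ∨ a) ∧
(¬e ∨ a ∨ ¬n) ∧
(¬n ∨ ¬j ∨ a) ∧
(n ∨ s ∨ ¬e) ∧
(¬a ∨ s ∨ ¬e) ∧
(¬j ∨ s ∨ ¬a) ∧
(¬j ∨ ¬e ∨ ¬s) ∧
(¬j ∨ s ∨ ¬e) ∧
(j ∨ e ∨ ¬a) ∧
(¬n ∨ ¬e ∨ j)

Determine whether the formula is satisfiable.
Yes

Yes, the formula is satisfiable.

One satisfying assignment is: j=False, n=False, a=False, e=False, s=False

Verification: With this assignment, all 25 clauses evaluate to true.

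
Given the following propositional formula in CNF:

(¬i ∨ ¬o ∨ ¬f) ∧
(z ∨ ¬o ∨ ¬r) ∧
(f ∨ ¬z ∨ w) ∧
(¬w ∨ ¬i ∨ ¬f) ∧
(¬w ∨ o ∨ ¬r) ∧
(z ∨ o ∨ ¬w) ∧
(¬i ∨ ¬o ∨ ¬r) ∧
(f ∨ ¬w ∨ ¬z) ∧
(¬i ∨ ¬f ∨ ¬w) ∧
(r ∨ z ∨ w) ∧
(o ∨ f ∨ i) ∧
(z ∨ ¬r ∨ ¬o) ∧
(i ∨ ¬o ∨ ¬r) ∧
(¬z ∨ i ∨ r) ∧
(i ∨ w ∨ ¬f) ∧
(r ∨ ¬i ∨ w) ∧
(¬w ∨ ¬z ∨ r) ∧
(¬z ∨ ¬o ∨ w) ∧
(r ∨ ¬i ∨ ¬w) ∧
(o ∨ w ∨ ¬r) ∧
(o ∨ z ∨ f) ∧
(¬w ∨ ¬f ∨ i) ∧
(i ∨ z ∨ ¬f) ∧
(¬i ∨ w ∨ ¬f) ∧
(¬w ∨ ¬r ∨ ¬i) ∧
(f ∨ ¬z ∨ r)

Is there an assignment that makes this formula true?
Yes

Yes, the formula is satisfiable.

One satisfying assignment is: w=True, o=True, i=False, f=False, r=False, z=False

Verification: With this assignment, all 26 clauses evaluate to true.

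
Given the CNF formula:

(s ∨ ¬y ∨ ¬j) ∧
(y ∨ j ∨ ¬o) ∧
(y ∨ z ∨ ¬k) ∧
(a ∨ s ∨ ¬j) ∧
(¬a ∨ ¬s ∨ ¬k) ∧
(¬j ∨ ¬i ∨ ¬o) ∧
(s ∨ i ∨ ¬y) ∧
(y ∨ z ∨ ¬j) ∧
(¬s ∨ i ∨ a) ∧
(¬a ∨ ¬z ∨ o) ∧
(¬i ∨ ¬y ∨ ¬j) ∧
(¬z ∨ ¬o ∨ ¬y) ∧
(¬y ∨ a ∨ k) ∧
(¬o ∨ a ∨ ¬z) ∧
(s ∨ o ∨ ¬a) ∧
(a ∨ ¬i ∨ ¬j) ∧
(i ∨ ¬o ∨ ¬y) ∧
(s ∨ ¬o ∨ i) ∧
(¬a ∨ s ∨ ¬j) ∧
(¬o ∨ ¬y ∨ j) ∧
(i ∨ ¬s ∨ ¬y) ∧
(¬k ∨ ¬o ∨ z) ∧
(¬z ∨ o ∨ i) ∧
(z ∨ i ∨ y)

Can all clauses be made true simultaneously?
Yes

Yes, the formula is satisfiable.

One satisfying assignment is: j=True, z=True, a=True, o=True, y=False, i=False, k=False, s=True

Verification: With this assignment, all 24 clauses evaluate to true.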